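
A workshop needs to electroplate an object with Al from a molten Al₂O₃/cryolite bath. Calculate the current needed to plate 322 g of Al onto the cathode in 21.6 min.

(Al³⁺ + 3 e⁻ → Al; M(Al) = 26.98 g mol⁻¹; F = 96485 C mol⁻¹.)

n(Al) = 322 / 26.98 = 11.93 mol.
n(e⁻) = 3 × 11.93 = 35.80 mol.
Q = n(e⁻)·F = 35.80 × 96485 = 3455000 C.
I = Q/t = 3455000 / 1296.0 s = 2670 A.

2670 A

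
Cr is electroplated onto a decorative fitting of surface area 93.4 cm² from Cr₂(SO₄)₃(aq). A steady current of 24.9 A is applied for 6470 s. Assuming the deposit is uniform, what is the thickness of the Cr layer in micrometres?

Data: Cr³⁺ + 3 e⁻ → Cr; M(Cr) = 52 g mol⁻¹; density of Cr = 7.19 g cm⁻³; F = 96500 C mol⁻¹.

431 μm

Q = I·t = 24.90 × 6470.0 = 161100 C; n(e⁻) = 1.669 mol.
n(Cr) = n(e⁻)/3 = 0.5565 mol, so m = 0.5565 × 52 = 28.94 g.
Volume = m/ρ = 28.94 / 7.19 = 4.025 cm³.
Thickness = V/A = 4.025 / 93.4 = 0.0431 cm = 431 μm.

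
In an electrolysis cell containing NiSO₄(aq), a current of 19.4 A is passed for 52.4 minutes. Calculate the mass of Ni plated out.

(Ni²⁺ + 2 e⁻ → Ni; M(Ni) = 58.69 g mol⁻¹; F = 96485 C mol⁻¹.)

Q = I·t = 19.40 A × 3144.0 s = 60990 C.
n(e⁻) = Q/F = 60990 / 96485 = 0.6322 mol.
Ni²⁺ + 2 e⁻ → Ni, so n(Ni) = n(e⁻)/2 = 0.3161 mol.
m = n·M = 0.3161 × 58.69 = 18.6 g.

18.6 g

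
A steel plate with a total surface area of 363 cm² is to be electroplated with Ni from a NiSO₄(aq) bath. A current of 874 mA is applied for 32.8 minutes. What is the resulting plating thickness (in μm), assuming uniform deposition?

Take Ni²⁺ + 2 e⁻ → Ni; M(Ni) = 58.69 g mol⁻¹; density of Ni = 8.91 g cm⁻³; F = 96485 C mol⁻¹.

Q = I·t = 0.8740 × 1968.0 = 1720 C; n(e⁻) = 0.01783 mol.
n(Ni) = n(e⁻)/2 = 0.008913 mol, so m = 0.008913 × 58.69 = 0.5231 g.
Volume = m/ρ = 0.5231 / 8.91 = 0.05871 cm³.
Thickness = V/A = 0.05871 / 363 = 1.62 × 10⁻⁴ cm = 1.62 μm.

1.62 μm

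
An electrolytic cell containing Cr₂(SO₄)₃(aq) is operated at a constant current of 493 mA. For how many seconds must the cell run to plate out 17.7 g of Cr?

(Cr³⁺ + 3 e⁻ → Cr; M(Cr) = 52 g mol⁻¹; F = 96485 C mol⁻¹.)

2.00 × 10⁵ s

n(Cr) = m/M = 17.7 / 52 = 0.3404 mol.
Each Cr atom requires 3 electrons, so n(e⁻) = 3 × 0.3404 = 1.021 mol.
Q = n(e⁻)·F = 1.021 × 96485 = 98530 C.
t = Q/I = 98530 / 0.4930 A = 199800 s.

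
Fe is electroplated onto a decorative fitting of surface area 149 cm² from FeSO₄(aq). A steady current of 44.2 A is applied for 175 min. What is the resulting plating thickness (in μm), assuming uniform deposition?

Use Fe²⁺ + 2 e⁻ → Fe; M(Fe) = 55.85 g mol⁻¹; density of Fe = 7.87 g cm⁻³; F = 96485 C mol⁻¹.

Q = I·t = 44.20 × 10500 = 464100 C; n(e⁻) = 4.810 mol.
n(Fe) = n(e⁻)/2 = 2.405 mol, so m = 2.405 × 55.85 = 134.3 g.
Volume = m/ρ = 134.3 / 7.87 = 17.07 cm³.
Thickness = V/A = 17.07 / 149 = 0.115 cm = 1150 μm.

1150 μm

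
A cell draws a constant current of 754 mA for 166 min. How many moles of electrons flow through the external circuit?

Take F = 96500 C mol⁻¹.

Q = I·t = 0.7540 A × 9960.0 s = 7510 C.
n(e⁻) = Q/F = 7510 / 96500 = 0.0778 mol.

0.0778 mol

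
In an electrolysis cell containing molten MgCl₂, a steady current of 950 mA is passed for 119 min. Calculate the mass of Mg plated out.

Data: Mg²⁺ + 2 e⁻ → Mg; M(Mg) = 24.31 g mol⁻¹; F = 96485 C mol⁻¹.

Q = I·t = 0.9500 A × 7140.0 s = 6783 C.
n(e⁻) = Q/F = 6783 / 96485 = 0.07030 mol.
Mg²⁺ + 2 e⁻ → Mg, so n(Mg) = n(e⁻)/2 = 0.03515 mol.
m = n·M = 0.03515 × 24.31 = 0.855 g.

0.855 g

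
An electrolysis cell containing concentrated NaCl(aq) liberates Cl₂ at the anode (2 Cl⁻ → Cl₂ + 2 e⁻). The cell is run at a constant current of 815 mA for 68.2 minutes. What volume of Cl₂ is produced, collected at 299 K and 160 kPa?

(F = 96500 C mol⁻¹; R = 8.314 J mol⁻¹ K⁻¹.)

Q = I·t = 0.8150 A × 4092.0 s = 3335 C.
n(e⁻) = Q/F = 3335 / 96500 = 0.03456 mol.
2 electrons are transferred per Cl₂ molecule, so n(Cl₂) = 0.03456 / 2 = 0.01728 mol.
V = nRT/P = (0.01728 × 8.314 × 299) / (160 × 10³ Pa) = 2.68 × 10⁻⁴ m³ = 0.268 L.

0.268 L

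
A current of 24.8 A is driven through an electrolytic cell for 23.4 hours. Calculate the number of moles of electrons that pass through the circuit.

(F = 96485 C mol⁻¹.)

Q = I·t = 24.80 A × 84240 s = 2089000 C.
n(e⁻) = Q/F = 2089000 / 96485 = 21.7 mol.

21.7 mol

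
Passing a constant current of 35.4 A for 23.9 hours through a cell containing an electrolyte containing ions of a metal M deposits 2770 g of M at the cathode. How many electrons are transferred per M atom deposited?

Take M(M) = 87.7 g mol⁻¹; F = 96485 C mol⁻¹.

Q = I·t = 35.40 A × 86040 s = 3046000 C, so n(e⁻) = 3046000/96485 = 31.57 mol.
n(M) deposited = 2770 / 87.7 = 31.58 mol.
Electrons per atom = n(e⁻)/n(M) = 31.57 / 31.58 = 0.999 ≈ 1, so the ion is M⁺.

1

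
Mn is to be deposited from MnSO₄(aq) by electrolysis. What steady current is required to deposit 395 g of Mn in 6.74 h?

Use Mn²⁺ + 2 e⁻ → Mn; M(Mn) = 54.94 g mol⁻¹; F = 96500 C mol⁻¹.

57.2 A

n(Mn) = 395 / 54.94 = 7.190 mol.
n(e⁻) = 2 × 7.190 = 14.38 mol.
Q = n(e⁻)·F = 14.38 × 96500 = 1388000 C.
I = Q/t = 1388000 / 24264 s = 57.2 A.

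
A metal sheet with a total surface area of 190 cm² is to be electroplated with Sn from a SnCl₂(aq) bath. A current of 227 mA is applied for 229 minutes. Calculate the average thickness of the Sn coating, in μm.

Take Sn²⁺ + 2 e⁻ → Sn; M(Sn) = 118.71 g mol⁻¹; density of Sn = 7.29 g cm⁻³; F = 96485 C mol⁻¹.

13.9 μm

Q = I·t = 0.2270 × 13740 = 3119 C; n(e⁻) = 0.03233 mol.
n(Sn) = n(e⁻)/2 = 0.01616 mol, so m = 0.01616 × 118.71 = 1.919 g.
Volume = m/ρ = 1.919 / 7.29 = 0.2632 cm³.
Thickness = V/A = 0.2632 / 190 = 0.00139 cm = 13.9 μm.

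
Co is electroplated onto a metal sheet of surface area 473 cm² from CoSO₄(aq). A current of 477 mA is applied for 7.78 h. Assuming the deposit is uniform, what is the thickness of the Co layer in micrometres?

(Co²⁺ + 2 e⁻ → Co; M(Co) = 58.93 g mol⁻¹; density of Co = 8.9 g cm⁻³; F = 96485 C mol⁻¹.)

Q = I·t = 0.4770 × 28008 = 13360 C; n(e⁻) = 0.1385 mol.
n(Co) = n(e⁻)/2 = 0.06923 mol, so m = 0.06923 × 58.93 = 4.080 g.
Volume = m/ρ = 4.080 / 8.9 = 0.4584 cm³.
Thickness = V/A = 0.4584 / 473 = 9.69 × 10⁻⁴ cm = 9.69 μm.

9.69 μm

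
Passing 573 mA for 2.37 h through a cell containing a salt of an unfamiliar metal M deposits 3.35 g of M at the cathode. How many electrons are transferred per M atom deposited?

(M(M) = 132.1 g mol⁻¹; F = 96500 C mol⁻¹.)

2

Q = I·t = 0.5730 A × 8532.0 s = 4889 C, so n(e⁻) = 4889/96500 = 0.05066 mol.
n(M) deposited = 3.35 / 132.1 = 0.02536 mol.
Electrons per atom = n(e⁻)/n(M) = 0.05066 / 0.02536 = 2.00 ≈ 2, so the ion is M²⁺.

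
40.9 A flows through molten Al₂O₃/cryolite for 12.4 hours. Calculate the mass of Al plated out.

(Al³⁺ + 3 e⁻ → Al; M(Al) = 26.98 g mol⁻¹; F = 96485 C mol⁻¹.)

Q = I·t = 40.90 A × 44640 s = 1826000 C.
n(e⁻) = Q/F = 1826000 / 96485 = 18.92 mol.
Al³⁺ + 3 e⁻ → Al, so n(Al) = n(e⁻)/3 = 6.308 mol.
m = n·M = 6.308 × 26.98 = 170 g.

170 g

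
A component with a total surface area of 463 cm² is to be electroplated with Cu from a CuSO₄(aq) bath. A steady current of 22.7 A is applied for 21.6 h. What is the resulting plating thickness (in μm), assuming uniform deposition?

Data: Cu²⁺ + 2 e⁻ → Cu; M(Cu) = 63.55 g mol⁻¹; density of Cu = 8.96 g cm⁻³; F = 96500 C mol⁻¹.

1400 μm

Q = I·t = 22.70 × 77760 = 1765000 C; n(e⁻) = 18.29 mol.
n(Cu) = n(e⁻)/2 = 9.146 mol, so m = 9.146 × 63.55 = 581.2 g.
Volume = m/ρ = 581.2 / 8.96 = 64.87 cm³.
Thickness = V/A = 64.87 / 463 = 0.140 cm = 1400 μm.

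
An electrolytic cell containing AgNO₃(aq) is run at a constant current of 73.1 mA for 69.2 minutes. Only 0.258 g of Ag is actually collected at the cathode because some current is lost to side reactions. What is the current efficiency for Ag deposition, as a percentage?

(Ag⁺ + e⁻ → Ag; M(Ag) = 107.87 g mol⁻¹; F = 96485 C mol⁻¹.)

Q = I·t = 0.07310 × 4152.0 = 303.5 C; n(e⁻) = 303.5/96485 = 0.003146 mol.
Theoretical n(Ag) = n(e⁻)/1 = 0.003146 mol, i.e. m_theo = 0.003146 × 107.87 = 0.3393 g.
Efficiency = m_actual / m_theo = 0.258 / 0.3393 = 76.0 %.

76.0 %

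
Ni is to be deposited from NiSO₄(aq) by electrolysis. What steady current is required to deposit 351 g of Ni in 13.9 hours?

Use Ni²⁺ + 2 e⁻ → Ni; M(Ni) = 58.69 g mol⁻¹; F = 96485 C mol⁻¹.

n(Ni) = 351 / 58.69 = 5.981 mol.
n(e⁻) = 2 × 5.981 = 11.96 mol.
Q = n(e⁻)·F = 11.96 × 96485 = 1154000 C.
I = Q/t = 1154000 / 50040 s = 23.1 A.

23.1 A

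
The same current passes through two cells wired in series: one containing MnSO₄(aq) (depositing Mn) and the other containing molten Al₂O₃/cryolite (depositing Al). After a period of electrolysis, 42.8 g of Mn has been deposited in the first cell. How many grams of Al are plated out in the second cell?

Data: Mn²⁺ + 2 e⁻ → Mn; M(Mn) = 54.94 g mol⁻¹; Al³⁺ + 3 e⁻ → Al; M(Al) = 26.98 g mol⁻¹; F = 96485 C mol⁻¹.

n(Mn) = 42.8 / 54.94 = 0.7790 mol.
Since Mn²⁺ + 2 e⁻ → Mn, n(e⁻) passed = 2 × 0.7790 = 1.558 mol.
Cells in series carry the same charge, so the same 1.558 mol of electrons passes through cell 2.
Al³⁺ + 3 e⁻ → Al, so n(Al) = 1.558 / 3 = 0.5194 mol.
m(Al) = 0.5194 × 26.98 = 14.0 g.

14.0 g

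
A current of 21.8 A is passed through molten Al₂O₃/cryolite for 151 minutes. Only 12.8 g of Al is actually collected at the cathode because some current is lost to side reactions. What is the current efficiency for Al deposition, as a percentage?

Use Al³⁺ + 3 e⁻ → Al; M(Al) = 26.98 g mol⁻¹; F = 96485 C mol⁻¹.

69.5 %

Q = I·t = 21.80 × 9060.0 = 197500 C; n(e⁻) = 197500/96485 = 2.047 mol.
Theoretical n(Al) = n(e⁻)/3 = 0.6823 mol, i.e. m_theo = 0.6823 × 26.98 = 18.41 g.
Efficiency = m_actual / m_theo = 12.8 / 18.41 = 69.5 %.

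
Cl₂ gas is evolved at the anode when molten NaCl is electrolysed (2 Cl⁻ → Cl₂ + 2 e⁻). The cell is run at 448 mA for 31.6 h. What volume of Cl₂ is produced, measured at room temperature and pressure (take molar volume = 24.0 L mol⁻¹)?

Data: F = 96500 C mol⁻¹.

6.34 L

Q = I·t = 0.4480 A × 113760 s = 50960 C.
n(e⁻) = Q/F = 50960 / 96500 = 0.5281 mol.
2 electrons are transferred per Cl₂ molecule, so n(Cl₂) = 0.5281 / 2 = 0.2641 mol.
V = n × V_m = 0.2641 × 24.0 = 6.34 L.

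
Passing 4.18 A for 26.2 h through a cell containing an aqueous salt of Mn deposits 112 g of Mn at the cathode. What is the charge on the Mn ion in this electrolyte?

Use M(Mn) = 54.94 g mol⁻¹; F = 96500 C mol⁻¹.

+2

Q = I·t = 4.180 A × 94320 s = 394300 C, so n(e⁻) = 394300/96500 = 4.086 mol.
n(Mn) deposited = 112 / 54.94 = 2.039 mol.
Electrons per atom = n(e⁻)/n(Mn) = 4.086 / 2.039 = 2.00 ≈ 2, so the ion is Mn²⁺.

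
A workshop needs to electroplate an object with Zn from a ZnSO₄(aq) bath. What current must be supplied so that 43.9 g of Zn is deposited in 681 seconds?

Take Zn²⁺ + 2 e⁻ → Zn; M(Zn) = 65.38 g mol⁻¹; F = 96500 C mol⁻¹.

n(Zn) = 43.9 / 65.38 = 0.6715 mol.
n(e⁻) = 2 × 0.6715 = 1.343 mol.
Q = n(e⁻)·F = 1.343 × 96500 = 129600 C.
I = Q/t = 129600 / 681.00 s = 190 A.

190 A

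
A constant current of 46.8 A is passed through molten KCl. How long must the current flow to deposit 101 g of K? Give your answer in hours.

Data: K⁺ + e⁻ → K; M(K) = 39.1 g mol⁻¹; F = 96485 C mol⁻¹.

1.48 h

n(K) = m/M = 101 / 39.1 = 2.583 mol.
Each K atom requires 1 electron, so n(e⁻) = 1 × 2.583 = 2.583 mol.
Q = n(e⁻)·F = 2.583 × 96485 = 249200 C.
t = Q/I = 249200 / 46.80 A = 5325 s = 1.48 h.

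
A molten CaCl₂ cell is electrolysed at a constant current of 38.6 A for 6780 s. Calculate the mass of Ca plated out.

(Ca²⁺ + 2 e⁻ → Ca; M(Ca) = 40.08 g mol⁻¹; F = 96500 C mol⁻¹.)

Q = I·t = 38.60 A × 6780.0 s = 261700 C.
n(e⁻) = Q/F = 261700 / 96500 = 2.712 mol.
Ca²⁺ + 2 e⁻ → Ca, so n(Ca) = n(e⁻)/2 = 1.356 mol.
m = n·M = 1.356 × 40.08 = 54.3 g.

54.3 g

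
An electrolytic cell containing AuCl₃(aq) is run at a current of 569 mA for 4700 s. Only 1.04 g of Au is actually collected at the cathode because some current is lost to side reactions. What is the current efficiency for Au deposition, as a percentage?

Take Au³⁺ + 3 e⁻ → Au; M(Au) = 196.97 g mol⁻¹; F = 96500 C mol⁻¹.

Q = I·t = 0.5690 × 4700.0 = 2674 C; n(e⁻) = 2674/96500 = 0.02771 mol.
Theoretical n(Au) = n(e⁻)/3 = 0.009238 mol, i.e. m_theo = 0.009238 × 196.97 = 1.820 g.
Efficiency = m_actual / m_theo = 1.04 / 1.820 = 57.2 %.

57.2 %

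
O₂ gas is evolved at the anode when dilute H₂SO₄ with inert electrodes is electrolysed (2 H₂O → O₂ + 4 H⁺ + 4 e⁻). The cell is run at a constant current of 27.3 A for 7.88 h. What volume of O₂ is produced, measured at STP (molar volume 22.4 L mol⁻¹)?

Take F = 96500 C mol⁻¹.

Q = I·t = 27.30 A × 28368 s = 774400 C.
n(e⁻) = Q/F = 774400 / 96500 = 8.025 mol.
4 electrons are transferred per O₂ molecule, so n(O₂) = 8.025 / 4 = 2.006 mol.
V = n × V_m = 2.006 × 22.4 = 44.9 L.

44.9 L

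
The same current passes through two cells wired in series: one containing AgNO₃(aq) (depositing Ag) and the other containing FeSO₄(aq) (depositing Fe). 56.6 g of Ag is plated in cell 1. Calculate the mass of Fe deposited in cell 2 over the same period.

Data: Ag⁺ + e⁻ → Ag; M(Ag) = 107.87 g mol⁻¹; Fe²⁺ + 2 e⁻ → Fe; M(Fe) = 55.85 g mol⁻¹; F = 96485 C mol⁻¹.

n(Ag) = 56.6 / 107.87 = 0.5247 mol.
Since Ag⁺ + e⁻ → Ag, n(e⁻) passed = 1 × 0.5247 = 0.5247 mol.
Cells in series carry the same charge, so the same 0.5247 mol of electrons passes through cell 2.
Fe²⁺ + 2 e⁻ → Fe, so n(Fe) = 0.5247 / 2 = 0.2624 mol.
m(Fe) = 0.2624 × 55.85 = 14.7 g.

14.7 g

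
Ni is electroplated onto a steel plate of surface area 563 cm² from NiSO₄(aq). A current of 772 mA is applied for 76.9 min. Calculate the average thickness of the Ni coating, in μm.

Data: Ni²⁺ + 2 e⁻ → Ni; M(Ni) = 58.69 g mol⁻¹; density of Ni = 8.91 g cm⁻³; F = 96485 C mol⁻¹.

2.16 μm

Q = I·t = 0.7720 × 4614.0 = 3562 C; n(e⁻) = 0.03692 mol.
n(Ni) = n(e⁻)/2 = 0.01846 mol, so m = 0.01846 × 58.69 = 1.083 g.
Volume = m/ρ = 1.083 / 8.91 = 0.1216 cm³.
Thickness = V/A = 0.1216 / 563 = 2.16 × 10⁻⁴ cm = 2.16 μm.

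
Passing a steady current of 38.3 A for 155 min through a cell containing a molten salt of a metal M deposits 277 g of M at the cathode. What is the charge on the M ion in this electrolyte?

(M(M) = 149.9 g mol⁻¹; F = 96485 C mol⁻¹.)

+2

Q = I·t = 38.30 A × 9300.0 s = 356200 C, so n(e⁻) = 356200/96485 = 3.692 mol.
n(M) deposited = 277 / 149.9 = 1.848 mol.
Electrons per atom = n(e⁻)/n(M) = 3.692 / 1.848 = 2.00 ≈ 2, so the ion is M²⁺.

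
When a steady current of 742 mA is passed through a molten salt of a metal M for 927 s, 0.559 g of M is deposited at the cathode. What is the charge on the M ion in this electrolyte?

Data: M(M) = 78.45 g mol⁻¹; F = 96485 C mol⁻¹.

+1

Q = I·t = 0.7420 A × 927.00 s = 687.8 C, so n(e⁻) = 687.8/96485 = 0.007129 mol.
n(M) deposited = 0.559 / 78.45 = 0.007126 mol.
Electrons per atom = n(e⁻)/n(M) = 0.007129 / 0.007126 = 1.00 ≈ 1, so the ion is M⁺.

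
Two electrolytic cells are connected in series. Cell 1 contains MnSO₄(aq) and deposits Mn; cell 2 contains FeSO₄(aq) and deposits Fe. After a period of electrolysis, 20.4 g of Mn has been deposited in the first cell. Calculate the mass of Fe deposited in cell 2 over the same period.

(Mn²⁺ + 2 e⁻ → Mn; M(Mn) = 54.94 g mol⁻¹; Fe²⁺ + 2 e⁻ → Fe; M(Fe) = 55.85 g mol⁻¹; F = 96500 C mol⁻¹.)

20.7 g

n(Mn) = 20.4 / 54.94 = 0.3713 mol.
Since Mn²⁺ + 2 e⁻ → Mn, n(e⁻) passed = 2 × 0.3713 = 0.7426 mol.
Cells in series carry the same charge, so the same 0.7426 mol of electrons passes through cell 2.
Fe²⁺ + 2 e⁻ → Fe, so n(Fe) = 0.7426 / 2 = 0.3713 mol.
m(Fe) = 0.3713 × 55.85 = 20.7 g.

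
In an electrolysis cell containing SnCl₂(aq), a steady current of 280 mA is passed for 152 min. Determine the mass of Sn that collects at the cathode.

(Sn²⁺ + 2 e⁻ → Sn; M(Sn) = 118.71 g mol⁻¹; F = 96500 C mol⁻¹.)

Q = I·t = 0.2800 A × 9120.0 s = 2554 C.
n(e⁻) = Q/F = 2554 / 96500 = 0.02646 mol.
Sn²⁺ + 2 e⁻ → Sn, so n(Sn) = n(e⁻)/2 = 0.01323 mol.
m = n·M = 0.01323 × 118.71 = 1.57 g.

1.57 g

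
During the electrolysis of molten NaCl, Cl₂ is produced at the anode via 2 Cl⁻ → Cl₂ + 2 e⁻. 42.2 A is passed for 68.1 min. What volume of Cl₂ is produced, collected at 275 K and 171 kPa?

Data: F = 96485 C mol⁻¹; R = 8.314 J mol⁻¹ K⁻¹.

11.9 L

Q = I·t = 42.20 A × 4086.0 s = 172400 C.
n(e⁻) = Q/F = 172400 / 96485 = 1.787 mol.
2 electrons are transferred per Cl₂ molecule, so n(Cl₂) = 1.787 / 2 = 0.8936 mol.
V = nRT/P = (0.8936 × 8.314 × 275) / (171 × 10³ Pa) = 0.0119 m³ = 11.9 L.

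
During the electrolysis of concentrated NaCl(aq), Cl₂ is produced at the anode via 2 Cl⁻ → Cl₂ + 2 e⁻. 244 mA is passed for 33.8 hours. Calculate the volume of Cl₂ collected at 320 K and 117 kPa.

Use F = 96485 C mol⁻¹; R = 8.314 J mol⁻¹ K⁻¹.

Q = I·t = 0.2440 A × 121680 s = 29690 C.
n(e⁻) = Q/F = 29690 / 96485 = 0.3077 mol.
2 electrons are transferred per Cl₂ molecule, so n(Cl₂) = 0.3077 / 2 = 0.1539 mol.
V = nRT/P = (0.1539 × 8.314 × 320) / (117 × 10³ Pa) = 0.00350 m³ = 3.50 L.

3.50 L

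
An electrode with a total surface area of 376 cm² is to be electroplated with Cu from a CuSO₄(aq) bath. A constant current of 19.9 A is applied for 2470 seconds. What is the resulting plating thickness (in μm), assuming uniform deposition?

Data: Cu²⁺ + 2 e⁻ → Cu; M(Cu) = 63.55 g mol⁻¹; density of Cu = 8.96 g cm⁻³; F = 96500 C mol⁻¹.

48.0 μm

Q = I·t = 19.90 × 2470.0 = 49150 C; n(e⁻) = 0.5094 mol.
n(Cu) = n(e⁻)/2 = 0.2547 mol, so m = 0.2547 × 63.55 = 16.18 g.
Volume = m/ρ = 16.18 / 8.96 = 1.806 cm³.
Thickness = V/A = 1.806 / 376 = 0.00480 cm = 48.0 μm.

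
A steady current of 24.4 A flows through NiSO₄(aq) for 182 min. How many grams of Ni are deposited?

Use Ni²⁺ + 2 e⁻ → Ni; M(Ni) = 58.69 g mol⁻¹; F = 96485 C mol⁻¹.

Q = I·t = 24.40 A × 10920 s = 266400 C.
n(e⁻) = Q/F = 266400 / 96485 = 2.762 mol.
Ni²⁺ + 2 e⁻ → Ni, so n(Ni) = n(e⁻)/2 = 1.381 mol.
m = n·M = 1.381 × 58.69 = 81.0 g.

81.0 g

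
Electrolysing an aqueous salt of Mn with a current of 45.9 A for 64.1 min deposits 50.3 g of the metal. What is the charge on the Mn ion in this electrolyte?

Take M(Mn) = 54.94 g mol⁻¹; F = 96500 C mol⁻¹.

+2

Q = I·t = 45.90 A × 3846.0 s = 176500 C, so n(e⁻) = 176500/96500 = 1.829 mol.
n(Mn) deposited = 50.3 / 54.94 = 0.9155 mol.
Electrons per atom = n(e⁻)/n(Mn) = 1.829 / 0.9155 = 2.00 ≈ 2, so the ion is Mn²⁺.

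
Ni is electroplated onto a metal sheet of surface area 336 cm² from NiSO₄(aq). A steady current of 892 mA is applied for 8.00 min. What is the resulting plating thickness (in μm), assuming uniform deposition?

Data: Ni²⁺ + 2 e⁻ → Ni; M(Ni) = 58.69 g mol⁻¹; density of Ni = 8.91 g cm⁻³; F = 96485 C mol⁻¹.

Q = I·t = 0.8920 × 480.00 = 428.2 C; n(e⁻) = 0.004438 mol.
n(Ni) = n(e⁻)/2 = 0.002219 mol, so m = 0.002219 × 58.69 = 0.1302 g.
Volume = m/ρ = 0.1302 / 8.91 = 0.01462 cm³.
Thickness = V/A = 0.01462 / 336 = 4.35 × 10⁻⁵ cm = 0.435 μm.

0.435 μm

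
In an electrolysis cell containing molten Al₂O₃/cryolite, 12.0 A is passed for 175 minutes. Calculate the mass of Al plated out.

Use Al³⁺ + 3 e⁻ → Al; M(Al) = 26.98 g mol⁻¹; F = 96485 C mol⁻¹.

Q = I·t = 12.00 A × 10500 s = 126000 C.
n(e⁻) = Q/F = 126000 / 96485 = 1.306 mol.
Al³⁺ + 3 e⁻ → Al, so n(Al) = n(e⁻)/3 = 0.4353 mol.
m = n·M = 0.4353 × 26.98 = 11.7 g.

11.7 g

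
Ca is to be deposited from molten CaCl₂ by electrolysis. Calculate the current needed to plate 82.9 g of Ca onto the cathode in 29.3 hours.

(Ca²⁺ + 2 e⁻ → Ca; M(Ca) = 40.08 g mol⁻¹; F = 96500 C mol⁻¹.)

3.78 A

n(Ca) = 82.9 / 40.08 = 2.068 mol.
n(e⁻) = 2 × 2.068 = 4.137 mol.
Q = n(e⁻)·F = 4.137 × 96500 = 399200 C.
I = Q/t = 399200 / 105480 s = 3.78 A.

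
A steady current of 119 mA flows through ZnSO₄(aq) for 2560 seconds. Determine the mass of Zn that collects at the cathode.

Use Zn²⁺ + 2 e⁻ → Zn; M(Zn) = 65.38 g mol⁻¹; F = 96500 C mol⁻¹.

Q = I·t = 0.1190 A × 2560.0 s = 304.6 C.
n(e⁻) = Q/F = 304.6 / 96500 = 0.003157 mol.
Zn²⁺ + 2 e⁻ → Zn, so n(Zn) = n(e⁻)/2 = 0.001578 mol.
m = n·M = 0.001578 × 65.38 = 0.103 g.

0.103 g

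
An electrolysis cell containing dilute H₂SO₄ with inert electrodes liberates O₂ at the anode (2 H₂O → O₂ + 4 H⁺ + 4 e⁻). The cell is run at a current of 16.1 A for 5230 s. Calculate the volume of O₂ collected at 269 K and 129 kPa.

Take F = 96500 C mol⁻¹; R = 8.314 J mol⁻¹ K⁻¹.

Q = I·t = 16.10 A × 5230.0 s = 84200 C.
n(e⁻) = Q/F = 84200 / 96500 = 0.8726 mol.
4 electrons are transferred per O₂ molecule, so n(O₂) = 0.8726 / 4 = 0.2181 mol.
V = nRT/P = (0.2181 × 8.314 × 269) / (129 × 10³ Pa) = 0.00378 m³ = 3.78 L.

3.78 L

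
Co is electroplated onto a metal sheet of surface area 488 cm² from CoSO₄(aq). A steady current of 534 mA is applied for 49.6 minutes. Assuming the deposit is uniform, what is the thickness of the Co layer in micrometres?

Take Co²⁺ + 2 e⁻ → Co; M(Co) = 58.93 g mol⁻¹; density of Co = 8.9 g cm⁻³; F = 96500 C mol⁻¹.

Q = I·t = 0.5340 × 2976.0 = 1589 C; n(e⁻) = 0.01647 mol.
n(Co) = n(e⁻)/2 = 0.008234 mol, so m = 0.008234 × 58.93 = 0.4852 g.
Volume = m/ρ = 0.4852 / 8.9 = 0.05452 cm³.
Thickness = V/A = 0.05452 / 488 = 1.12 × 10⁻⁴ cm = 1.12 μm.

1.12 μm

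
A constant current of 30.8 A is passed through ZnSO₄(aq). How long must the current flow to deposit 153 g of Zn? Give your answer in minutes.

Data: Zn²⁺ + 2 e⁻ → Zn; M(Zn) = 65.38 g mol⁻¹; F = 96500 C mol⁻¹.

244 min

n(Zn) = m/M = 153 / 65.38 = 2.340 mol.
Each Zn atom requires 2 electrons, so n(e⁻) = 2 × 2.340 = 4.680 mol.
Q = n(e⁻)·F = 4.680 × 96500 = 451700 C.
t = Q/I = 451700 / 30.80 A = 14660 s = 244 min.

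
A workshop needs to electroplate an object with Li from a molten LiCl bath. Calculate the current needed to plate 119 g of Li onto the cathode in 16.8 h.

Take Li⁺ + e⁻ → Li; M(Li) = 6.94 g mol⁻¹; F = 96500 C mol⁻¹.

27.4 A

n(Li) = 119 / 6.94 = 17.15 mol.
n(e⁻) = 1 × 17.15 = 17.15 mol.
Q = n(e⁻)·F = 17.15 × 96500 = 1655000 C.
I = Q/t = 1655000 / 60480 s = 27.4 A.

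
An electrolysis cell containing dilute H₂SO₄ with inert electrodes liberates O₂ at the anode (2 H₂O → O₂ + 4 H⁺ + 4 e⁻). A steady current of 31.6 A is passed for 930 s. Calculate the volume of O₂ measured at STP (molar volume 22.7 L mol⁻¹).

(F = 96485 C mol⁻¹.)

Q = I·t = 31.60 A × 930.00 s = 29390 C.
n(e⁻) = Q/F = 29390 / 96485 = 0.3046 mol.
4 electrons are transferred per O₂ molecule, so n(O₂) = 0.3046 / 4 = 0.07615 mol.
V = n × V_m = 0.07615 × 22.7 = 1.73 L.

1.73 L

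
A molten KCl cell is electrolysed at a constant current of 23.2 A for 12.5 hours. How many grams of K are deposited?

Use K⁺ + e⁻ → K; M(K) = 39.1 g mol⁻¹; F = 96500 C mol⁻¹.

Q = I·t = 23.20 A × 45000 s = 1044000 C.
n(e⁻) = Q/F = 1044000 / 96500 = 10.82 mol.
K⁺ + e⁻ → K, so n(K) = n(e⁻)/1 = 10.82 mol.
m = n·M = 10.82 × 39.1 = 423 g.

423 g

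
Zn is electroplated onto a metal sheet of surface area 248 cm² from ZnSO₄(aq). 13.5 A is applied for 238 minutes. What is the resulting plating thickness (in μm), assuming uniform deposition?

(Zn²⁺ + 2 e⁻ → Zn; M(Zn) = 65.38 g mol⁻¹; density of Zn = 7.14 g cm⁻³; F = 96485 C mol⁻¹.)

369 μm

Q = I·t = 13.50 × 14280 = 192800 C; n(e⁻) = 1.998 mol.
n(Zn) = n(e⁻)/2 = 0.9990 mol, so m = 0.9990 × 65.38 = 65.32 g.
Volume = m/ρ = 65.32 / 7.14 = 9.148 cm³.
Thickness = V/A = 9.148 / 248 = 0.0369 cm = 369 μm.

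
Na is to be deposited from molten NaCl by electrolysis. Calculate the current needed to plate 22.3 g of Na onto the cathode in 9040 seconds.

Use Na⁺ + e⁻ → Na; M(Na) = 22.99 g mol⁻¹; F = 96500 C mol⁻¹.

n(Na) = 22.3 / 22.99 = 0.9700 mol.
n(e⁻) = 1 × 0.9700 = 0.9700 mol.
Q = n(e⁻)·F = 0.9700 × 96500 = 93600 C.
I = Q/t = 93600 / 9040.0 s = 10.4 A.

10.4 A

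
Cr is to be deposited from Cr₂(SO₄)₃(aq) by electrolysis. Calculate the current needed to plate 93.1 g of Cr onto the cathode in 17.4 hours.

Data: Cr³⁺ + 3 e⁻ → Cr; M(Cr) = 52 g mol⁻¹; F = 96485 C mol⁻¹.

n(Cr) = 93.1 / 52 = 1.790 mol.
n(e⁻) = 3 × 1.790 = 5.371 mol.
Q = n(e⁻)·F = 5.371 × 96485 = 518200 C.
I = Q/t = 518200 / 62640 s = 8.27 A.

8.27 A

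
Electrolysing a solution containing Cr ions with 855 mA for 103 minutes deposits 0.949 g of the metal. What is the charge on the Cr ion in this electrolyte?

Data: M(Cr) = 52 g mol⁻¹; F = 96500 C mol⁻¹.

+3

Q = I·t = 0.8550 A × 6180.0 s = 5284 C, so n(e⁻) = 5284/96500 = 0.05476 mol.
n(Cr) deposited = 0.949 / 52 = 0.01825 mol.
Electrons per atom = n(e⁻)/n(Cr) = 0.05476 / 0.01825 = 3.00 ≈ 3, so the ion is Cr³⁺.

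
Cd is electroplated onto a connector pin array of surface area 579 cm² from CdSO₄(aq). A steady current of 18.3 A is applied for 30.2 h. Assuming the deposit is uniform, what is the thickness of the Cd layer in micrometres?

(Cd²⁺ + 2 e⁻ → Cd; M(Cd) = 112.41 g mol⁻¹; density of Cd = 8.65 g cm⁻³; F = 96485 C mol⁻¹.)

Q = I·t = 18.30 × 108720 = 1990000 C; n(e⁻) = 20.62 mol.
n(Cd) = n(e⁻)/2 = 10.31 mol, so m = 10.31 × 112.41 = 1159 g.
Volume = m/ρ = 1159 / 8.65 = 134.0 cm³.
Thickness = V/A = 134.0 / 579 = 0.231 cm = 2310 μm.

2310 μm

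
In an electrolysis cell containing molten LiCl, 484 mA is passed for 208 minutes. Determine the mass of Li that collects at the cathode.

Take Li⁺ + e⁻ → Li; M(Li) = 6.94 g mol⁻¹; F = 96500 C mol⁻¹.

0.434 g

Q = I·t = 0.4840 A × 12480 s = 6040 C.
n(e⁻) = Q/F = 6040 / 96500 = 0.06259 mol.
Li⁺ + e⁻ → Li, so n(Li) = n(e⁻)/1 = 0.06259 mol.
m = n·M = 0.06259 × 6.94 = 0.434 g.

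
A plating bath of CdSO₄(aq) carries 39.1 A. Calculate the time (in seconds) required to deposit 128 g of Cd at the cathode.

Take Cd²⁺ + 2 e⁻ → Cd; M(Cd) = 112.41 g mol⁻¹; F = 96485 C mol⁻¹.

5620 s

n(Cd) = m/M = 128 / 112.41 = 1.139 mol.
Each Cd atom requires 2 electrons, so n(e⁻) = 2 × 1.139 = 2.277 mol.
Q = n(e⁻)·F = 2.277 × 96485 = 219700 C.
t = Q/I = 219700 / 39.10 A = 5620 s.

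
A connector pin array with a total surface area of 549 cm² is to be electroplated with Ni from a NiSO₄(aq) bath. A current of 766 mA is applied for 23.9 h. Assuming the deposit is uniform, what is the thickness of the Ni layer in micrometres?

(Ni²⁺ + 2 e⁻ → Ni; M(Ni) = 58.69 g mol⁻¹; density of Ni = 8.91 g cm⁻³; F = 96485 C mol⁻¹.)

Q = I·t = 0.7660 × 86040 = 65910 C; n(e⁻) = 0.6831 mol.
n(Ni) = n(e⁻)/2 = 0.3415 mol, so m = 0.3415 × 58.69 = 20.04 g.
Volume = m/ρ = 20.04 / 8.91 = 2.250 cm³.
Thickness = V/A = 2.250 / 549 = 0.00410 cm = 41.0 μm.

41.0 μm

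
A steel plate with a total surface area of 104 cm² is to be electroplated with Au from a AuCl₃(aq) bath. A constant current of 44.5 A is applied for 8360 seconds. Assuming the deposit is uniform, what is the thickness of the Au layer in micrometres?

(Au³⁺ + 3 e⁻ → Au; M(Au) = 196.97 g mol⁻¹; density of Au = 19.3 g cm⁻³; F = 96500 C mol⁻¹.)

Q = I·t = 44.50 × 8360.0 = 372000 C; n(e⁻) = 3.855 mol.
n(Au) = n(e⁻)/3 = 1.285 mol, so m = 1.285 × 196.97 = 253.1 g.
Volume = m/ρ = 253.1 / 19.3 = 13.11 cm³.
Thickness = V/A = 13.11 / 104 = 0.126 cm = 1260 μm.

1260 μm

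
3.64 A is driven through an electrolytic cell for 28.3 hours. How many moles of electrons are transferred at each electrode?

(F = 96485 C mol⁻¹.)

Q = I·t = 3.640 A × 101880 s = 370800 C.
n(e⁻) = Q/F = 370800 / 96485 = 3.84 mol.

3.84 mol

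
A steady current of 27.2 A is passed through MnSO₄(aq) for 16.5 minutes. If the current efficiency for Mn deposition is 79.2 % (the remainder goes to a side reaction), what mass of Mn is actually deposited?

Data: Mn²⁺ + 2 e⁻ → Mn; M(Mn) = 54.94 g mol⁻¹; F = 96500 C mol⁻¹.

6.07 g

Q = I·t = 27.20 × 990.00 = 26930 C.
n(e⁻) = 26930/96500 = 0.2790 mol; theoretically n(Mn) = 0.2790/2 = 0.1395 mol, m_theo = 7.665 g.
At 79.2 % efficiency, m_actual = 0.792 × 7.665 = 6.07 g.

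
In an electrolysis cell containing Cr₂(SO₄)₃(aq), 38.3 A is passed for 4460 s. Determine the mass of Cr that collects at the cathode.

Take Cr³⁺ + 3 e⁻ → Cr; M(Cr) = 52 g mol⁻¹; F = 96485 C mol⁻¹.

Q = I·t = 38.30 A × 4460.0 s = 170800 C.
n(e⁻) = Q/F = 170800 / 96485 = 1.770 mol.
Cr³⁺ + 3 e⁻ → Cr, so n(Cr) = n(e⁻)/3 = 0.5901 mol.
m = n·M = 0.5901 × 52 = 30.7 g.

30.7 g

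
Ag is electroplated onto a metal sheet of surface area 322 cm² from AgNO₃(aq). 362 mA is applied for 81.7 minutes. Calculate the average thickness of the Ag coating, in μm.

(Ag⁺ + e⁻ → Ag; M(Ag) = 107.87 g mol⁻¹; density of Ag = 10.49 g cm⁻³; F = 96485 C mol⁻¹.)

Q = I·t = 0.3620 × 4902.0 = 1775 C; n(e⁻) = 0.01839 mol.
n(Ag) = n(e⁻)/1 = 0.01839 mol, so m = 0.01839 × 107.87 = 1.984 g.
Volume = m/ρ = 1.984 / 10.49 = 0.1891 cm³.
Thickness = V/A = 0.1891 / 322 = 5.87 × 10⁻⁴ cm = 5.87 μm.

5.87 μm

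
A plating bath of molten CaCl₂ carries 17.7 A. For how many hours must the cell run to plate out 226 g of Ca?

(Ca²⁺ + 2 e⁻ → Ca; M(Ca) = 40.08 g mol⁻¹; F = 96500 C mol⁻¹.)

17.1 h

n(Ca) = m/M = 226 / 40.08 = 5.639 mol.
Each Ca atom requires 2 electrons, so n(e⁻) = 2 × 5.639 = 11.28 mol.
Q = n(e⁻)·F = 11.28 × 96500 = 1088000 C.
t = Q/I = 1088000 / 17.70 A = 61480 s = 17.1 h.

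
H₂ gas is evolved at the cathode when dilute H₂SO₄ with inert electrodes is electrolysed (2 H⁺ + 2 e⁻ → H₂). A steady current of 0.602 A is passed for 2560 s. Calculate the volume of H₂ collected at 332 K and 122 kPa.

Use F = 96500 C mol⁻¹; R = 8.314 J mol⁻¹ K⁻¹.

0.181 L

Q = I·t = 0.6020 A × 2560.0 s = 1541 C.
n(e⁻) = Q/F = 1541 / 96500 = 0.01597 mol.
2 electrons are transferred per H₂ molecule, so n(H₂) = 0.01597 / 2 = 0.007985 mol.
V = nRT/P = (0.007985 × 8.314 × 332) / (122 × 10³ Pa) = 1.81 × 10⁻⁴ m³ = 0.181 L.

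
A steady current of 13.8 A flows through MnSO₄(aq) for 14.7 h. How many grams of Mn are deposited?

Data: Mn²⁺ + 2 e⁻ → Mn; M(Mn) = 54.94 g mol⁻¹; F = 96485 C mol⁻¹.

208 g

Q = I·t = 13.80 A × 52920 s = 730300 C.
n(e⁻) = Q/F = 730300 / 96485 = 7.569 mol.
Mn²⁺ + 2 e⁻ → Mn, so n(Mn) = n(e⁻)/2 = 3.785 mol.
m = n·M = 3.785 × 54.94 = 208 g.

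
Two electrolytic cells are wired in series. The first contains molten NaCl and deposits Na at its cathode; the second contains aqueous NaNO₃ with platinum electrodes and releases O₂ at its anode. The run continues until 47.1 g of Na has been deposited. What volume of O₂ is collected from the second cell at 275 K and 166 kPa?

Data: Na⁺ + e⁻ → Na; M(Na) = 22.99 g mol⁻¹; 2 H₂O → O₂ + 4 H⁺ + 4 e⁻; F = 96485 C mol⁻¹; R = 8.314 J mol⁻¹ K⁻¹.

n(Na) = 47.1 / 22.99 = 2.049 mol, so n(e⁻) = 1 × 2.049 = 2.049 mol.
The cells are in series, so the same 2.049 mol of electrons passes through the second cell.
2 H₂O → O₂ + 4 H⁺ + 4 e⁻ — 4 mol e⁻ per mol O₂, so n(O₂) = 2.049/4 = 0.5122 mol.
V = nRT/P = (0.5122 × 8.314 × 275) / (166 × 10³) = 0.00705 m³ = 7.05 L.

7.05 L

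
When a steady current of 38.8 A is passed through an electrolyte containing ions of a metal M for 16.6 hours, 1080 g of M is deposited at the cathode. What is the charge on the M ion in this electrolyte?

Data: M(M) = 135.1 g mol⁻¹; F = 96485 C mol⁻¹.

Q = I·t = 38.80 A × 59760 s = 2319000 C, so n(e⁻) = 2319000/96485 = 24.03 mol.
n(M) deposited = 1080 / 135.1 = 7.994 mol.
Electrons per atom = n(e⁻)/n(M) = 24.03 / 7.994 = 3.01 ≈ 3, so the ion is M³⁺.

+3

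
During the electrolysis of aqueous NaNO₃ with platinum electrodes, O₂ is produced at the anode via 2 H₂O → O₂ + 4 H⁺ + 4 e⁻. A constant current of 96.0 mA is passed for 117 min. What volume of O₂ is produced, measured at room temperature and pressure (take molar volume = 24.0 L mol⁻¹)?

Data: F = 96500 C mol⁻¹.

Q = I·t = 0.09600 A × 7020.0 s = 673.9 C.
n(e⁻) = Q/F = 673.9 / 96500 = 0.006984 mol.
4 electrons are transferred per O₂ molecule, so n(O₂) = 0.006984 / 4 = 0.001746 mol.
V = n × V_m = 0.001746 × 24.0 = 0.0419 L.

0.0419 L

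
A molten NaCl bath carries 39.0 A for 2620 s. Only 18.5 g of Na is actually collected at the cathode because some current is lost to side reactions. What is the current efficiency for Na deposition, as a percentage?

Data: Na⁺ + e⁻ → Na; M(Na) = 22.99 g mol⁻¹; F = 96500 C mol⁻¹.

Q = I·t = 39.00 × 2620.0 = 102200 C; n(e⁻) = 102200/96500 = 1.059 mol.
Theoretical n(Na) = n(e⁻)/1 = 1.059 mol, i.e. m_theo = 1.059 × 22.99 = 24.34 g.
Efficiency = m_actual / m_theo = 18.5 / 24.34 = 76.0 %.

76.0 %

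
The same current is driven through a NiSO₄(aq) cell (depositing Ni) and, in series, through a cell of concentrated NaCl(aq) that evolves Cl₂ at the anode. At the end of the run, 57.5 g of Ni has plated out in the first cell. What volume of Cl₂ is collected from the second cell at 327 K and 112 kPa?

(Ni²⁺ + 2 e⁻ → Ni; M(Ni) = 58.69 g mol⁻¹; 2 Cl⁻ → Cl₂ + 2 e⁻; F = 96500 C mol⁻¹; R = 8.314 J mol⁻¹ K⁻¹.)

23.8 L

n(Ni) = 57.5 / 58.69 = 0.9797 mol, so n(e⁻) = 2 × 0.9797 = 1.959 mol.
The cells are in series, so the same 1.959 mol of electrons passes through the second cell.
2 Cl⁻ → Cl₂ + 2 e⁻ — 2 mol e⁻ per mol Cl₂, so n(Cl₂) = 1.959/2 = 0.9797 mol.
V = nRT/P = (0.9797 × 8.314 × 327) / (112 × 10³) = 0.0238 m³ = 23.8 L.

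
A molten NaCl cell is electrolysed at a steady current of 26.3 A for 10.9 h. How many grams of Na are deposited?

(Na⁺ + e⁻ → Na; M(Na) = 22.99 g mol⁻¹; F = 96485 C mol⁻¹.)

Q = I·t = 26.30 A × 39240 s = 1032000 C.
n(e⁻) = Q/F = 1032000 / 96485 = 10.70 mol.
Na⁺ + e⁻ → Na, so n(Na) = n(e⁻)/1 = 10.70 mol.
m = n·M = 10.70 × 22.99 = 246 g.

246 g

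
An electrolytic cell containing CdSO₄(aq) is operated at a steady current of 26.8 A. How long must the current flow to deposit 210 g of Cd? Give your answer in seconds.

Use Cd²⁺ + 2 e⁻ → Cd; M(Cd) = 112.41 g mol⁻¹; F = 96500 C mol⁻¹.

n(Cd) = m/M = 210 / 112.41 = 1.868 mol.
Each Cd atom requires 2 electrons, so n(e⁻) = 2 × 1.868 = 3.736 mol.
Q = n(e⁻)·F = 3.736 × 96500 = 360600 C.
t = Q/I = 360600 / 26.80 A = 13450 s.

13500 s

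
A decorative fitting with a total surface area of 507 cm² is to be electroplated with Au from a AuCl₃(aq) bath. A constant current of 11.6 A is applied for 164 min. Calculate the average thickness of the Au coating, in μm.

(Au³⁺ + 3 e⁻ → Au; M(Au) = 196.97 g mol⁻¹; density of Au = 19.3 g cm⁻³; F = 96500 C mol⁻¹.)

Q = I·t = 11.60 × 9840.0 = 114100 C; n(e⁻) = 1.183 mol.
n(Au) = n(e⁻)/3 = 0.3943 mol, so m = 0.3943 × 196.97 = 77.66 g.
Volume = m/ρ = 77.66 / 19.3 = 4.024 cm³.
Thickness = V/A = 4.024 / 507 = 0.00794 cm = 79.4 μm.

79.4 μm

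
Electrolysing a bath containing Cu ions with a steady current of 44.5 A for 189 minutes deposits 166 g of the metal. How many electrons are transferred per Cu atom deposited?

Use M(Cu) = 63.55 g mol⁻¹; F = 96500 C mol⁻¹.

2

Q = I·t = 44.50 A × 11340 s = 504600 C, so n(e⁻) = 504600/96500 = 5.229 mol.
n(Cu) deposited = 166 / 63.55 = 2.612 mol.
Electrons per atom = n(e⁻)/n(Cu) = 5.229 / 2.612 = 2.00 ≈ 2, so the ion is Cu²⁺.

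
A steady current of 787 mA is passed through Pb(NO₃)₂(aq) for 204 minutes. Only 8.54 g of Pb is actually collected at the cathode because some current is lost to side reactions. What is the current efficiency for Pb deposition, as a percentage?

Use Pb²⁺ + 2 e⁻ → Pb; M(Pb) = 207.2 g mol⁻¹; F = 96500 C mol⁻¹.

82.6 %

Q = I·t = 0.7870 × 12240 = 9633 C; n(e⁻) = 9633/96500 = 0.09982 mol.
Theoretical n(Pb) = n(e⁻)/2 = 0.04991 mol, i.e. m_theo = 0.04991 × 207.2 = 10.34 g.
Efficiency = m_actual / m_theo = 8.54 / 10.34 = 82.6 %.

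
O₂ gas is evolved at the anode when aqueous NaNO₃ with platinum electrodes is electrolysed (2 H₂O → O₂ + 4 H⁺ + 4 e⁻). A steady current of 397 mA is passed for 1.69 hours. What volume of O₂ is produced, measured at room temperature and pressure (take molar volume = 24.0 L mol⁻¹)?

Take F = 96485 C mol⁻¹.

0.150 L

Q = I·t = 0.3970 A × 6084.0 s = 2415 C.
n(e⁻) = Q/F = 2415 / 96485 = 0.02503 mol.
4 electrons are transferred per O₂ molecule, so n(O₂) = 0.02503 / 4 = 0.006258 mol.
V = n × V_m = 0.006258 × 24.0 = 0.150 L.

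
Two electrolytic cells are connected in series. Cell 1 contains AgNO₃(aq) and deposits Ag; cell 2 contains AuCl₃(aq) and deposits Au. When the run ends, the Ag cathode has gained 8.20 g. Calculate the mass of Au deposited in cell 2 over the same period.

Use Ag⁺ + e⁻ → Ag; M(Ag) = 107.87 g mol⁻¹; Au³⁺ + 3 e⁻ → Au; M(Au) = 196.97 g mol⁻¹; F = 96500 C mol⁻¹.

4.99 g

n(Ag) = 8.20 / 107.87 = 0.07602 mol.
Since Ag⁺ + e⁻ → Ag, n(e⁻) passed = 1 × 0.07602 = 0.07602 mol.
Cells in series carry the same charge, so the same 0.07602 mol of electrons passes through cell 2.
Au³⁺ + 3 e⁻ → Au, so n(Au) = 0.07602 / 3 = 0.02534 mol.
m(Au) = 0.02534 × 196.97 = 4.99 g.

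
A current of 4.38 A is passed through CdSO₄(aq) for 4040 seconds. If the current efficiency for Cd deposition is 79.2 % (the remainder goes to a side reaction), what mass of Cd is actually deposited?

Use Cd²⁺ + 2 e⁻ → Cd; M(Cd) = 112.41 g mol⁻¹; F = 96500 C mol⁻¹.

Q = I·t = 4.380 × 4040.0 = 17700 C.
n(e⁻) = 17700/96500 = 0.1834 mol; theoretically n(Cd) = 0.1834/2 = 0.09168 mol, m_theo = 10.31 g.
At 79.2 % efficiency, m_actual = 0.792 × 10.31 = 8.16 g.

8.16 g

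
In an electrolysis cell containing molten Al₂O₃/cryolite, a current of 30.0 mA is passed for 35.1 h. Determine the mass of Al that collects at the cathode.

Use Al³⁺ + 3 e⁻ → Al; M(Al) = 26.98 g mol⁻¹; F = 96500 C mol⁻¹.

0.353 g

Q = I·t = 0.03000 A × 126360 s = 3791 C.
n(e⁻) = Q/F = 3791 / 96500 = 0.03928 mol.
Al³⁺ + 3 e⁻ → Al, so n(Al) = n(e⁻)/3 = 0.01309 mol.
m = n·M = 0.01309 × 26.98 = 0.353 g.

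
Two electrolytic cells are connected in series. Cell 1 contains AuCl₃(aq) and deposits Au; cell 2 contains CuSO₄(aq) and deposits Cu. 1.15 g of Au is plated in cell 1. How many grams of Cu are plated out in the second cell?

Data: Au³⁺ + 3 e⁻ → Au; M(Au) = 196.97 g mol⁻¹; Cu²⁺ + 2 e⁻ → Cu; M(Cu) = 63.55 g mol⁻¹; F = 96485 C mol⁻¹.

n(Au) = 1.15 / 196.97 = 0.005838 mol.
Since Au³⁺ + 3 e⁻ → Au, n(e⁻) passed = 3 × 0.005838 = 0.01752 mol.
Cells in series carry the same charge, so the same 0.01752 mol of electrons passes through cell 2.
Cu²⁺ + 2 e⁻ → Cu, so n(Cu) = 0.01752 / 2 = 0.008758 mol.
m(Cu) = 0.008758 × 63.55 = 0.557 g.

0.557 g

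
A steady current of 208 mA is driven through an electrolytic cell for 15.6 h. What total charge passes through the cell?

11700 C

Q = I·t = 0.2080 A × 56160 s = 11700 C.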